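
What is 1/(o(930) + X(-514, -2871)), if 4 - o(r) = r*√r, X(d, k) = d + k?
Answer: 1127/264308613 - 310*√930/264308613 ≈ -3.1504e-5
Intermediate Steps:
o(r) = 4 - r^(3/2) (o(r) = 4 - r*√r = 4 - r^(3/2))
1/(o(930) + X(-514, -2871)) = 1/((4 - 930^(3/2)) + (-514 - 2871)) = 1/((4 - 930*√930) - 3385) = 1/(-3381 - 930*√930)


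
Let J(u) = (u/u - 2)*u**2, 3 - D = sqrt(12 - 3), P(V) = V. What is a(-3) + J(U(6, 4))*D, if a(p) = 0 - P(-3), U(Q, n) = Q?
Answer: 3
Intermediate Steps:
D = 0 (D = 3 - sqrt(12 - 3) = 3 - sqrt(9) = 3 - 1*3 = 3 - 3 = 0)
a(p) = 3 (a(p) = 0 - 1*(-3) = 0 + 3 = 3)
J(u) = -u**2 (J(u) = (1 - 2)*u**2 = -u**2)
a(-3) + J(U(6, 4))*D = 3 - 1*6**2*0 = 3 - 1*36*0 = 3 - 36*0 = 3 + 0 = 3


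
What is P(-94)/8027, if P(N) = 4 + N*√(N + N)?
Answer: 4/8027 - 188*I*√47/8027 ≈ 0.00049832 - 0.16057*I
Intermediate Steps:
P(N) = 4 + √2*N^(3/2) (P(N) = 4 + N*√(2*N) = 4 + N*(√2*√N) = 4 + √2*N^(3/2))
P(-94)/8027 = (4 + √2*(-94)^(3/2))/8027 = (4 + √2*(-94*I*√94))*(1/8027) = (4 - 188*I*√47)*(1/8027) = 4/8027 - 188*I*√47/8027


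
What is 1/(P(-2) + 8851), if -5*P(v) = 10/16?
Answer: 8/70807 ≈ 0.00011298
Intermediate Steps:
P(v) = -⅛ (P(v) = -2/16 = -⅕*5/8 = -⅛)
1/(P(-2) + 8851) = 1/(-⅛ + 8851) = 1/(70807/8) = 8/70807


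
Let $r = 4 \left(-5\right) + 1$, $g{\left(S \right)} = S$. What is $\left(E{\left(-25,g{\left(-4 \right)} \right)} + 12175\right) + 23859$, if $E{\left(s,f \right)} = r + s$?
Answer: $35990$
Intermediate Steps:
$r = -19$ ($r = -20 + 1 = -19$)
$E{\left(s,f \right)} = -19 + s$
$\left(E{\left(-25,g{\left(-4 \right)} \right)} + 12175\right) + 23859 = \left(\left(-19 - 25\right) + 12175\right) + 23859 = \left(-44 + 12175\right) + 23859 = 12131 + 23859 = 35990$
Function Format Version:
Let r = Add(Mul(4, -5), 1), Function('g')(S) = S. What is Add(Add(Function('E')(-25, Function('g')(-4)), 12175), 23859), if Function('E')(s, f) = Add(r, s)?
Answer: 35990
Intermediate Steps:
r = -19 (r = Add(-20, 1) = -19)
Function('E')(s, f) = Add(-19, s)
Add(Add(Function('E')(-25, Function('g')(-4)), 12175), 23859) = Add(Add(Add(-19, -25), 12175), 23859) = Add(Add(-44, 12175), 23859) = Add(12131, 23859) = 35990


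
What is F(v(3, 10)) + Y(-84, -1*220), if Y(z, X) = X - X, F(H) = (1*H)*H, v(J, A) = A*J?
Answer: 900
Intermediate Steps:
F(H) = H² (F(H) = H*H = H²)
Y(z, X) = 0
F(v(3, 10)) + Y(-84, -1*220) = (10*3)² + 0 = 30² + 0 = 900 + 0 = 900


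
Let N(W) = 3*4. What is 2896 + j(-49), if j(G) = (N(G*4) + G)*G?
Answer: 4709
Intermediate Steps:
N(W) = 12
j(G) = G*(12 + G) (j(G) = (12 + G)*G = G*(12 + G))
2896 + j(-49) = 2896 - 49*(12 - 49) = 2896 - 49*(-37) = 2896 + 1813 = 4709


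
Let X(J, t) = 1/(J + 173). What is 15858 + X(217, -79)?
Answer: 6184621/390 ≈ 15858.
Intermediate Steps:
X(J, t) = 1/(173 + J)
15858 + X(217, -79) = 15858 + 1/(173 + 217) = 15858 + 1/390 = 6184621/390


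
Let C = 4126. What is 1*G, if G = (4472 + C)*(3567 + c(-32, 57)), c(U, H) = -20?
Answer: 30497106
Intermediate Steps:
G = 30497106 (G = (4472 + 4126)*(3567 - 20) = 8598*3547 = 30497106)
1*G = 1*30497106 = 30497106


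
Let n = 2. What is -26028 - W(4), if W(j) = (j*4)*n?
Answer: -26060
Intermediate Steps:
W(j) = 8*j (W(j) = (j*4)*2 = (4*j)*2 = 8*j)
-26028 - W(4) = -26028 - 8*4 = -26028 - 1*32 = -26028 - 32 = -26060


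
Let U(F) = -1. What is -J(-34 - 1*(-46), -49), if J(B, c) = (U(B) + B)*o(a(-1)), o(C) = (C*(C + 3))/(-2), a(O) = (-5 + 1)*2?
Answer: 220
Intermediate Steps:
a(O) = -8 (a(O) = -4*2 = -8)
o(C) = -C*(3 + C)/2 (o(C) = (C*(3 + C))*(-½) = -C*(3 + C)/2)
J(B, c) = 20 - 20*B (J(B, c) = (-1 + B)*(-½*(-8)*(3 - 8)) = (-1 + B)*(-½*(-8)*(-5)) = (-1 + B)*(-20) = 20 - 20*B)
-J(-34 - 1*(-46), -49) = -(20 - 20*(-34 - 1*(-46))) = -(20 - 20*(-34 + 46)) = -(20 - 20*12) = -(20 - 240) = -1*(-220) = 220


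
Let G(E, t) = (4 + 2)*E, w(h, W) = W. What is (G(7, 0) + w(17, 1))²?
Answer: 1849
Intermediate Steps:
G(E, t) = 6*E
(G(7, 0) + w(17, 1))² = (6*7 + 1)² = (42 + 1)² = 43² = 1849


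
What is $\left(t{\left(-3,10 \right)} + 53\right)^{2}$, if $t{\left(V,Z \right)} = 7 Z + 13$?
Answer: $18496$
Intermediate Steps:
$t{\left(V,Z \right)} = 13 + 7 Z$
$\left(t{\left(-3,10 \right)} + 53\right)^{2} = \left(\left(13 + 7 \cdot 10\right) + 53\right)^{2} = \left(\left(13 + 70\right) + 53\right)^{2} = \left(83 + 53\right)^{2} = 136^{2} = 18496$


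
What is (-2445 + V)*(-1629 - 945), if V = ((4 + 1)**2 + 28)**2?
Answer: -936936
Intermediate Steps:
V = 2809 (V = (5**2 + 28)**2 = (25 + 28)**2 = 53**2 = 2809)
(-2445 + V)*(-1629 - 945) = (-2445 + 2809)*(-1629 - 945) = 364*(-2574) = -936936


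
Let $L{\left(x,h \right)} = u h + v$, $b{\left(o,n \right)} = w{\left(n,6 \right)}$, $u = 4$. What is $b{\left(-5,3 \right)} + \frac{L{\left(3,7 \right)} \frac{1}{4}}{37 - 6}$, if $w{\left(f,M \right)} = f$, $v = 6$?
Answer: $\frac{203}{62} \approx 3.2742$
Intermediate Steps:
$b{\left(o,n \right)} = n$
$L{\left(x,h \right)} = 6 + 4 h$ ($L{\left(x,h \right)} = 4 h + 6 = 6 + 4 h$)
$b{\left(-5,3 \right)} + \frac{L{\left(3,7 \right)} \frac{1}{4}}{37 - 6} = 3 + \frac{\left(6 + 4 \cdot 7\right) \frac{1}{4}}{37 - 6} = 3 + \frac{\left(6 + 28\right) \frac{1}{4}}{37 + \left(-7 + 1\right)} = 3 + \frac{34 \cdot \frac{1}{4}}{37 - 6} = 3 + \frac{1}{31} \cdot \frac{17}{2} = 3 + \frac{17}{62} = \frac{203}{62}$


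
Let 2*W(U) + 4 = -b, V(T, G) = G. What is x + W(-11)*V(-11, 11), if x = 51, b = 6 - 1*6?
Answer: 29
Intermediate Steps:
b = 0 (b = 6 - 6 = 0)
W(U) = -2 (W(U) = -2 + (-1*0)/2 = -2 + (1/2)*0 = -2 + 0 = -2)
x + W(-11)*V(-11, 11) = 51 - 2*11 = 51 - 22 = 29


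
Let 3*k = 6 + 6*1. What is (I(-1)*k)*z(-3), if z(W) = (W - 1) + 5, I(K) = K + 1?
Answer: 0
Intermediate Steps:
I(K) = 1 + K
z(W) = 4 + W (z(W) = (-1 + W) + 5 = 4 + W)
k = 4 (k = (6 + 6*1)/3 = (6 + 6)/3 = (⅓)*12 = 4)
(I(-1)*k)*z(-3) = ((1 - 1)*4)*(4 - 3) = (0*4)*1 = 0*1 = 0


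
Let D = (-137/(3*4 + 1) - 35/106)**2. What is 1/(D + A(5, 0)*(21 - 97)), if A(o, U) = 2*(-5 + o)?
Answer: 1898884/224310529 ≈ 0.0084654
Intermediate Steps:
A(o, U) = -10 + 2*o
D = 224310529/1898884 (D = (-137/(12 + 1) - 35*1/106)**2 = (-137/13 - 35/106)**2 = (-14977/1378)**2 = 224310529/1898884 ≈ 118.13)
1/(D + A(5, 0)*(21 - 97)) = 1/(224310529/1898884 + (-10 + 2*5)*(21 - 97)) = 1/(224310529/1898884 + (-10 + 10)*(-76)) = 1/(224310529/1898884 + 0*(-76)) = 1/(224310529/1898884 + 0) = 1/(224310529/1898884) = 1898884/224310529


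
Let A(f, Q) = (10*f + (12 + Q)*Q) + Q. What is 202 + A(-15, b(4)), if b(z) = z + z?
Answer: 220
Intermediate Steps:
b(z) = 2*z
A(f, Q) = Q + 10*f + Q*(12 + Q) (A(f, Q) = (10*f + Q*(12 + Q)) + Q = Q + 10*f + Q*(12 + Q))
202 + A(-15, b(4)) = 202 + ((2*4)² + 10*(-15) + 13*(2*4)) = 202 + (8² - 150 + 13*8) = 202 + (64 - 150 + 104) = 202 + 18 = 220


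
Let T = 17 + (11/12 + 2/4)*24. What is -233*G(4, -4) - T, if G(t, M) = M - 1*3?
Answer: 1580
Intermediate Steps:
G(t, M) = -3 + M (G(t, M) = M - 3 = -3 + M)
T = 51 (T = 17 + (11*(1/12) + 2*(1/4))*24 = 17 + (11/12 + 1/2)*24 = 17 + (17/12)*24 = 17 + 34 = 51)
-233*G(4, -4) - T = -233*(-3 - 4) - 1*51 = -233*(-7) - 51 = 1631 - 51 = 1580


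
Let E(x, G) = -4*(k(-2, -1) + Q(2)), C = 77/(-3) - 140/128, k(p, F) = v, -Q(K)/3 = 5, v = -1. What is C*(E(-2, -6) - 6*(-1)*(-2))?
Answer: -33397/24 ≈ -1391.5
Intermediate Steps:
Q(K) = -15 (Q(K) = -3*5 = -15)
k(p, F) = -1
C = -2569/96 (C = 77*(-1/3) - 140*1/128 = -77/3 - 35/32 = -2569/96 ≈ -26.760)
E(x, G) = 64 (E(x, G) = -4*(-1 - 15) = -4*(-16) = 64)
C*(E(-2, -6) - 6*(-1)*(-2)) = -2569*(64 - 6*(-1)*(-2))/96 = -2569*(64 + 6*(-2))/96 = -2569*(64 - 12)/96 = -2569/96*52 = -33397/24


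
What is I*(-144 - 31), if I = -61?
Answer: 10675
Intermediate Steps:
I*(-144 - 31) = -61*(-144 - 31) = -61*(-175) = 10675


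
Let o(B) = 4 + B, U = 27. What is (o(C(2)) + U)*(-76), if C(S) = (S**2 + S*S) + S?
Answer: -3116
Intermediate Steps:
C(S) = S + 2*S**2 (C(S) = (S**2 + S**2) + S = 2*S**2 + S = S + 2*S**2)
(o(C(2)) + U)*(-76) = ((4 + 2*(1 + 2*2)) + 27)*(-76) = ((4 + 2*(1 + 4)) + 27)*(-76) = ((4 + 2*5) + 27)*(-76) = ((4 + 10) + 27)*(-76) = (14 + 27)*(-76) = 41*(-76) = -3116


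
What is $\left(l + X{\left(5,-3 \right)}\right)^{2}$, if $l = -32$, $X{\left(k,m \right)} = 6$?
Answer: $676$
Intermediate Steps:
$\left(l + X{\left(5,-3 \right)}\right)^{2} = \left(-32 + 6\right)^{2} = \left(-26\right)^{2} = 676$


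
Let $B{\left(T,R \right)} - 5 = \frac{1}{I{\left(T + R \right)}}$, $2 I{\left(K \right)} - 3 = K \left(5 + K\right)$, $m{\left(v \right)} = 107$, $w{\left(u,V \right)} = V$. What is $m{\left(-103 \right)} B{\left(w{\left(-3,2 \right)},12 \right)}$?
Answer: $\frac{144129}{269} \approx 535.8$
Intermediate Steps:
$I{\left(K \right)} = \frac{3}{2} + \frac{K \left(5 + K\right)}{2}$
$B{\left(T,R \right)} = 5 + \frac{1}{\frac{3}{2} + \frac{\left(R + T\right)^{2}}{2} + \frac{5 R}{2} + \frac{5 T}{2}}$ ($B{\left(T,R \right)} = 5 + \frac{1}{\frac{3}{2} + \frac{\left(T + R\right)^{2}}{2} + \frac{5 \left(T + R\right)}{2}} = 5 + \frac{1}{\frac{3}{2} + \frac{\left(R + T\right)^{2}}{2} + \frac{5 \left(R + T\right)}{2}} = 5 + \frac{1}{\frac{3}{2} + \frac{\left(R + T\right)^{2}}{2} + \left(\frac{5 R}{2} + \frac{5 T}{2}\right)} = 5 + \frac{1}{\frac{3}{2} + \frac{\left(R + T\right)^{2}}{2} + \frac{5 R}{2} + \frac{5 T}{2}}$)
$m{\left(-103 \right)} B{\left(w{\left(-3,2 \right)},12 \right)} = 107 \frac{17 + 5 \left(12 + 2\right)^{2} + 25 \cdot 12 + 25 \cdot 2}{3 + \left(12 + 2\right)^{2} + 5 \cdot 12 + 5 \cdot 2} = 107 \frac{17 + 5 \cdot 14^{2} + 300 + 50}{3 + 14^{2} + 60 + 10} = 107 \frac{17 + 5 \cdot 196 + 300 + 50}{3 + 196 + 60 + 10} = 107 \frac{17 + 980 + 300 + 50}{269} = 107 \cdot \frac{1}{269} \cdot 1347 = 107 \cdot \frac{1347}{269} = \frac{144129}{269}$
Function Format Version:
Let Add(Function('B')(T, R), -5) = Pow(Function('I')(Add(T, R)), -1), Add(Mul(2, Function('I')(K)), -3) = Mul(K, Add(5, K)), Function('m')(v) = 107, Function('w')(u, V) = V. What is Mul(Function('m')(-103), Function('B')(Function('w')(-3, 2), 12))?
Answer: Rational(144129, 269) ≈ 535.80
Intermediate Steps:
Function('I')(K) = Add(Rational(3, 2), Mul(Rational(1, 2), K, Add(5, K))) (Function('I')(K) = Add(Rational(3, 2), Mul(Rational(1, 2), Mul(K, Add(5, K)))) = Add(Rational(3, 2), Mul(Rational(1, 2), K, Add(5, K))))
Function('B')(T, R) = Add(5, Pow(Add(Rational(3, 2), Mul(Rational(1, 2), Pow(Add(R, T), 2)), Mul(Rational(5, 2), R), Mul(Rational(5, 2), T)), -1)) (Function('B')(T, R) = Add(5, Pow(Add(Rational(3, 2), Mul(Rational(1, 2), Pow(Add(T, R), 2)), Mul(Rational(5, 2), Add(T, R))), -1)) = Add(5, Pow(Add(Rational(3, 2), Mul(Rational(1, 2), Pow(Add(R, T), 2)), Mul(Rational(5, 2), Add(R, T))), -1)) = Add(5, Pow(Add(Rational(3, 2), Mul(Rational(1, 2), Pow(Add(R, T), 2)), Add(Mul(Rational(5, 2), R), Mul(Rational(5, 2), T))), -1)) = Add(5, Pow(Add(Rational(3, 2), Mul(Rational(1, 2), Pow(Add(R, T), 2)), Mul(Rational(5, 2), R), Mul(Rational(5, 2), T)), -1)))
Mul(Function('m')(-103), Function('B')(Function('w')(-3, 2), 12)) = Mul(107, Mul(Pow(Add(3, Pow(Add(12, 2), 2), Mul(5, 12), Mul(5, 2)), -1), Add(17, Mul(5, Pow(Add(12, 2), 2)), Mul(25, 12), Mul(25, 2)))) = Mul(107, Mul(Pow(Add(3, Pow(14, 2), 60, 10), -1), Add(17, Mul(5, Pow(14, 2)), 300, 50))) = Mul(107, Mul(Pow(Add(3, 196, 60, 10), -1), Add(17, Mul(5, 196), 300, 50))) = Mul(107, Mul(Pow(269, -1), Add(17, 980, 300, 50))) = Mul(107, Mul(Rational(1, 269), 1347)) = Mul(107, Rational(1347, 269)) = Rational(144129, 269)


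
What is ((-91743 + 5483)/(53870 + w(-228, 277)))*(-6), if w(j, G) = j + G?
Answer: 172520/17973 ≈ 9.5988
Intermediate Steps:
w(j, G) = G + j
((-91743 + 5483)/(53870 + w(-228, 277)))*(-6) = ((-91743 + 5483)/(53870 + (277 - 228)))*(-6) = -86260/(53870 + 49)*(-6) = -86260/53919*(-6) = 172520/17973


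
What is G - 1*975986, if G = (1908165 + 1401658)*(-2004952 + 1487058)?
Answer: -1714138448748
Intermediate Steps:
G = -1714137472762 (G = 3309823*(-517894) = -1714137472762)
G - 1*975986 = -1714137472762 - 1*975986 = -1714137472762 - 975986 = -1714138448748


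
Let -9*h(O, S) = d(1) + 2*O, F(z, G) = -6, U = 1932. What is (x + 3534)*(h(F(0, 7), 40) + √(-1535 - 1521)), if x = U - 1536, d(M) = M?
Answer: 14410/3 + 15720*I*√191 ≈ 4803.3 + 2.1725e+5*I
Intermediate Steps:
h(O, S) = -⅑ - 2*O/9 (h(O, S) = -(1 + 2*O)/9 = -⅑ - 2*O/9)
x = 396 (x = 1932 - 1536 = 396)
(x + 3534)*(h(F(0, 7), 40) + √(-1535 - 1521)) = (396 + 3534)*((-⅑ - 2/9*(-6)) + √(-1535 - 1521)) = 3930*((-⅑ + 4/3) + √(-3056)) = 3930*(11/9 + 4*I*√191) = 14410/3 + 15720*I*√191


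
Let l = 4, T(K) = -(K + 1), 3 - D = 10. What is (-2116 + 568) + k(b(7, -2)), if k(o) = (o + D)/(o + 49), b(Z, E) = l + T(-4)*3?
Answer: -47985/31 ≈ -1547.9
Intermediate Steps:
D = -7 (D = 3 - 1*10 = 3 - 10 = -7)
T(K) = -1 - K (T(K) = -(1 + K) = -1 - K)
b(Z, E) = 13 (b(Z, E) = 4 + (-1 - 1*(-4))*3 = 4 + (-1 + 4)*3 = 4 + 3*3 = 4 + 9 = 13)
k(o) = (-7 + o)/(49 + o) (k(o) = (o - 7)/(o + 49) = (-7 + o)/(49 + o))
(-2116 + 568) + k(b(7, -2)) = (-2116 + 568) + (-7 + 13)/(49 + 13) = -1548 + 6/62 = -1548 + (1/62)*6 = -1548 + 3/31 = -47985/31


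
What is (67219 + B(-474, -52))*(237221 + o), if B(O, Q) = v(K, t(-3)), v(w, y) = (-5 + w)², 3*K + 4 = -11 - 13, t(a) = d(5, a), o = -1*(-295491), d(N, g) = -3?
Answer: 323260295840/9 ≈ 3.5918e+10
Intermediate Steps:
o = 295491
t(a) = -3
K = -28/3 (K = -4/3 + (-11 - 13)/3 = -4/3 + (⅓)*(-24) = -4/3 - 8 = -28/3 ≈ -9.3333)
B(O, Q) = 1849/9 (B(O, Q) = (-5 - 28/3)² = (-43/3)² = 1849/9)
(67219 + B(-474, -52))*(237221 + o) = (67219 + 1849/9)*(237221 + 295491) = (606820/9)*532712 = 323260295840/9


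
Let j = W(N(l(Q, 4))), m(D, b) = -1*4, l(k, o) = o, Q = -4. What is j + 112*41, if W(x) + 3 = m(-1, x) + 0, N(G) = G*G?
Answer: 4585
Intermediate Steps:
m(D, b) = -4
N(G) = G²
W(x) = -7 (W(x) = -3 + (-4 + 0) = -3 - 4 = -7)
j = -7
j + 112*41 = -7 + 112*41 = -7 + 4592 = 4585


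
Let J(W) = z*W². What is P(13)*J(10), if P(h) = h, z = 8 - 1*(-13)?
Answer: 27300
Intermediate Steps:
z = 21 (z = 8 + 13 = 21)
J(W) = 21*W²
P(13)*J(10) = 13*(21*10²) = 13*(21*100) = 13*2100 = 27300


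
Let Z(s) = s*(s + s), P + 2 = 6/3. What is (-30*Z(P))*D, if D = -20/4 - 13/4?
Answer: 0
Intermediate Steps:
P = 0 (P = -2 + 6/3 = -2 + 6*(⅓) = -2 + 2 = 0)
D = -33/4 (D = -20*¼ - 13*¼ = -5 - 13/4 = -33/4 ≈ -8.2500)
Z(s) = 2*s² (Z(s) = s*(2*s) = 2*s²)
(-30*Z(P))*D = -60*0²*(-33/4) = -60*0*(-33/4) = -30*0*(-33/4) = 0*(-33/4) = 0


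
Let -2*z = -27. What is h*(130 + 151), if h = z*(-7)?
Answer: -53109/2 ≈ -26555.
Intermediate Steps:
z = 27/2 (z = -½*(-27) = 27/2 ≈ 13.500)
h = -189/2 (h = (27/2)*(-7) = -189/2 ≈ -94.500)
h*(130 + 151) = -189*(130 + 151)/2 = -189/2*281 = -53109/2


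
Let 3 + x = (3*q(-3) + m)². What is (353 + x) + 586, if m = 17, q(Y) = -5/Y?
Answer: 1420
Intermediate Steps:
x = 481 (x = -3 + (3*(-5/(-3)) + 17)² = -3 + (3*(-5*(-⅓)) + 17)² = -3 + (3*(5/3) + 17)² = -3 + (5 + 17)² = -3 + 22² = -3 + 484 = 481)
(353 + x) + 586 = (353 + 481) + 586 = 834 + 586 = 1420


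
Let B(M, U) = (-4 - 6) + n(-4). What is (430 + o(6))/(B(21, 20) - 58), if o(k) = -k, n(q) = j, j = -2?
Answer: -212/35 ≈ -6.0571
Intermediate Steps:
n(q) = -2
B(M, U) = -12 (B(M, U) = (-4 - 6) - 2 = -10 - 2 = -12)
(430 + o(6))/(B(21, 20) - 58) = (430 - 1*6)/(-12 - 58) = (430 - 6)/(-70) = 424*(-1/70) = -212/35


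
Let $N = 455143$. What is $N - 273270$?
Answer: $181873$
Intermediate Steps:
$N - 273270 = 455143 - 273270 = 181873$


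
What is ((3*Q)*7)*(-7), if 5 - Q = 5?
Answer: 0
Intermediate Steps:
Q = 0 (Q = 5 - 1*5 = 5 - 5 = 0)
((3*Q)*7)*(-7) = ((3*0)*7)*(-7) = (0*7)*(-7) = 0*(-7) = 0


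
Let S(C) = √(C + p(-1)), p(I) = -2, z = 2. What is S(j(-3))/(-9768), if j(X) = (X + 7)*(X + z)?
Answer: -I*√6/9768 ≈ -0.00025077*I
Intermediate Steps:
j(X) = (2 + X)*(7 + X) (j(X) = (X + 7)*(X + 2) = (7 + X)*(2 + X) = (2 + X)*(7 + X))
S(C) = √(-2 + C) (S(C) = √(C - 2) = √(-2 + C))
S(j(-3))/(-9768) = √(-2 + (14 + (-3)² + 9*(-3)))/(-9768) = √(-2 + (14 + 9 - 27))*(-1/9768) = √(-2 - 4)*(-1/9768) = √(-6)*(-1/9768) = (I*√6)*(-1/9768) = -I*√6/9768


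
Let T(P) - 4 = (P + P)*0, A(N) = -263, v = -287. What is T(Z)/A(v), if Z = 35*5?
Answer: -4/263 ≈ -0.015209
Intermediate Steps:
Z = 175
T(P) = 4 (T(P) = 4 + (P + P)*0 = 4 + (2*P)*0 = 4 + 0 = 4)
T(Z)/A(v) = 4/(-263) = 4*(-1/263) = -4/263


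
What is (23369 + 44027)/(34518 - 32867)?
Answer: 67396/1651 ≈ 40.821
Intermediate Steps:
(23369 + 44027)/(34518 - 32867) = 67396/1651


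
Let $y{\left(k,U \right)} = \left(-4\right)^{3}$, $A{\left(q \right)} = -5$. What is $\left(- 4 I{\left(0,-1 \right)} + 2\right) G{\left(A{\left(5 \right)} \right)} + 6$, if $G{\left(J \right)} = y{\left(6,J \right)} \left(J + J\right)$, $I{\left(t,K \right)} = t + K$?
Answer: $3846$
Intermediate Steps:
$I{\left(t,K \right)} = K + t$
$y{\left(k,U \right)} = -64$
$G{\left(J \right)} = - 128 J$ ($G{\left(J \right)} = - 64 \left(J + J\right) = - 64 \cdot 2 J = - 128 J$)
$\left(- 4 I{\left(0,-1 \right)} + 2\right) G{\left(A{\left(5 \right)} \right)} + 6 = \left(- 4 \left(-1 + 0\right) + 2\right) \left(\left(-128\right) \left(-5\right)\right) + 6 = \left(\left(-4\right) \left(-1\right) + 2\right) 640 + 6 = \left(4 + 2\right) 640 + 6 = 6 \cdot 640 + 6 = 3840 + 6 = 3846$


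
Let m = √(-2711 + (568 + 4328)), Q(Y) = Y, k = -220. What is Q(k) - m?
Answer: -220 - √2185 ≈ -266.74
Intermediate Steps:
m = √2185 (m = √(-2711 + 4896) = √2185 ≈ 46.744)
Q(k) - m = -220 - √2185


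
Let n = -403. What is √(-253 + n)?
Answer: 4*I*√41 ≈ 25.612*I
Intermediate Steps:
√(-253 + n) = √(-253 - 403) = √(-656) = 4*I*√41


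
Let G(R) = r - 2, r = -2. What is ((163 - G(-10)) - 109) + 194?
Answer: 252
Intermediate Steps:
G(R) = -4 (G(R) = -2 - 2 = -4)
((163 - G(-10)) - 109) + 194 = ((163 - 1*(-4)) - 109) + 194 = ((163 + 4) - 109) + 194 = (167 - 109) + 194 = 58 + 194 = 252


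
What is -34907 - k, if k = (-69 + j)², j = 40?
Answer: -35748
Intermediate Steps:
k = 841 (k = (-69 + 40)² = (-29)² = 841)
-34907 - k = -34907 - 1*841 = -34907 - 841 = -35748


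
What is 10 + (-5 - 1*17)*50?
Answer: -1090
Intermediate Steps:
10 + (-5 - 1*17)*50 = 10 + (-5 - 17)*50 = 10 - 22*50 = 10 - 1100 = -1090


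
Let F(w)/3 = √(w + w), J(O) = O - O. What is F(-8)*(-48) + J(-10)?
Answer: -576*I ≈ -576.0*I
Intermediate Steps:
J(O) = 0
F(w) = 3*√2*√w (F(w) = 3*√(w + w) = 3*√(2*w) = 3*(√2*√w) = 3*√2*√w)
F(-8)*(-48) + J(-10) = (3*√2*√(-8))*(-48) + 0 = (3*√2*(2*I*√2))*(-48) + 0 = (12*I)*(-48) + 0 = -576*I + 0 = -576*I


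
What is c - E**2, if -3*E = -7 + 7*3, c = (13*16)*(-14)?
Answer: -26404/9 ≈ -2933.8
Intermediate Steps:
c = -2912 (c = 208*(-14) = -2912)
E = -14/3 (E = -(-7 + 7*3)/3 = -(-7 + 21)/3 = -1/3*14 = -14/3 ≈ -4.6667)
c - E**2 = -2912 - (-14/3)**2 = -2912 - 1*196/9 = -2912 - 196/9 = -26404/9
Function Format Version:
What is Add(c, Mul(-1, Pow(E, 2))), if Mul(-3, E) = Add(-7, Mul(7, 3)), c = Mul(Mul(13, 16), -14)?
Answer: Rational(-26404, 9) ≈ -2933.8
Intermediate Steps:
c = -2912 (c = Mul(208, -14) = -2912)
E = Rational(-14, 3) (E = Mul(Rational(-1, 3), Add(-7, Mul(7, 3))) = Mul(Rational(-1, 3), Add(-7, 21)) = Mul(Rational(-1, 3), 14) = Rational(-14, 3) ≈ -4.6667)
Add(c, Mul(-1, Pow(E, 2))) = Add(-2912, Mul(-1, Pow(Rational(-14, 3), 2))) = Add(-2912, Mul(-1, Rational(196, 9))) = Add(-2912, Rational(-196, 9)) = Rational(-26404, 9)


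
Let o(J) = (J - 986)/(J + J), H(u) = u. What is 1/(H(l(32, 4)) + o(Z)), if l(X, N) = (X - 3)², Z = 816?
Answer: 48/40363 ≈ 0.0011892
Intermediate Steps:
l(X, N) = (-3 + X)²
o(J) = (-986 + J)/(2*J) (o(J) = (-986 + J)/((2*J)) = (-986 + J)*(1/(2*J)) = (-986 + J)/(2*J))
1/(H(l(32, 4)) + o(Z)) = 1/((-3 + 32)² + (½)*(-986 + 816)/816) = 1/(29² + (½)*(1/816)*(-170)) = 1/(841 - 5/48) = 1/(40363/48) = 48/40363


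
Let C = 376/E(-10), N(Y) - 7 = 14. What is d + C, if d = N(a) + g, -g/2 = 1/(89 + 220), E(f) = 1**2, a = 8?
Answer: 122671/309 ≈ 396.99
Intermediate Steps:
E(f) = 1
N(Y) = 21 (N(Y) = 7 + 14 = 21)
g = -2/309 (g = -2/(89 + 220) = -2/309 ≈ -0.0064725)
d = 6487/309 (d = 21 - 2/309 = 6487/309 ≈ 20.994)
C = 376 (C = 376/1 = 376*1 = 376)
d + C = 6487/309 + 376 = 122671/309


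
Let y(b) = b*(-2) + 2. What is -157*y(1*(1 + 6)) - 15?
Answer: 1869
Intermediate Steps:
y(b) = 2 - 2*b (y(b) = -2*b + 2 = 2 - 2*b)
-157*y(1*(1 + 6)) - 15 = -157*(2 - 2*(1 + 6)) - 15 = -157*(2 - 2*7) - 15 = -157*(2 - 14) - 15 = -157*(-12) - 15 = 1884 - 15 = 1869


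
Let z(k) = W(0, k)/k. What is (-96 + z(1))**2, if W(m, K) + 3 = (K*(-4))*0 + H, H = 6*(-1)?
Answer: 11025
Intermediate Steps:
H = -6
W(m, K) = -9 (W(m, K) = -3 + ((K*(-4))*0 - 6) = -3 + (-4*K*0 - 6) = -3 + (0 - 6) = -3 - 6 = -9)
z(k) = -9/k
(-96 + z(1))**2 = (-96 - 9/1)**2 = (-96 - 9*1)**2 = (-96 - 9)**2 = (-105)**2 = 11025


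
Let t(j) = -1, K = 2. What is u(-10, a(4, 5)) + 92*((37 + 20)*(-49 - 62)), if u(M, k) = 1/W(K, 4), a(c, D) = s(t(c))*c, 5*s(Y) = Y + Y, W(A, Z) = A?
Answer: -1164167/2 ≈ -5.8208e+5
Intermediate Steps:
s(Y) = 2*Y/5 (s(Y) = (Y + Y)/5 = (2*Y)/5 = 2*Y/5)
a(c, D) = -2*c/5 (a(c, D) = ((⅖)*(-1))*c = -2*c/5)
u(M, k) = ½ (u(M, k) = 1/2 = ½)
u(-10, a(4, 5)) + 92*((37 + 20)*(-49 - 62)) = ½ + 92*((37 + 20)*(-49 - 62)) = ½ + 92*(57*(-111)) = ½ + 92*(-6327) = ½ - 582084 = -1164167/2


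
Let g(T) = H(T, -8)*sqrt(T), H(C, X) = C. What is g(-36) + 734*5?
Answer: 3670 - 216*I ≈ 3670.0 - 216.0*I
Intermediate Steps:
g(T) = T**(3/2) (g(T) = T*sqrt(T) = T**(3/2))
g(-36) + 734*5 = (-36)**(3/2) + 734*5 = -216*I + 3670 = 3670 - 216*I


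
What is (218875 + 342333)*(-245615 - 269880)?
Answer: -289299917960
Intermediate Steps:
(218875 + 342333)*(-245615 - 269880) = 561208*(-515495) = -289299917960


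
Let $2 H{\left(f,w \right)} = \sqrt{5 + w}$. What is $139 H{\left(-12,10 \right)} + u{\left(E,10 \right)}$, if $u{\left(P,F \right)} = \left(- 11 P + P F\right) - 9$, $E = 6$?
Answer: $-15 + \frac{139 \sqrt{15}}{2} \approx 254.17$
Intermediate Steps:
$H{\left(f,w \right)} = \frac{\sqrt{5 + w}}{2}$
$u{\left(P,F \right)} = -9 - 11 P + F P$ ($u{\left(P,F \right)} = \left(- 11 P + F P\right) - 9 = -9 - 11 P + F P$)
$139 H{\left(-12,10 \right)} + u{\left(E,10 \right)} = 139 \frac{\sqrt{5 + 10}}{2} - 15 = 139 \frac{\sqrt{15}}{2} - 15 = \frac{139 \sqrt{15}}{2} - 15 = -15 + \frac{139 \sqrt{15}}{2}$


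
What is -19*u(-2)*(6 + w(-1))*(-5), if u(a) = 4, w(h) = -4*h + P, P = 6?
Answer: 6080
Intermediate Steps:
w(h) = 6 - 4*h (w(h) = -4*h + 6 = 6 - 4*h)
-19*u(-2)*(6 + w(-1))*(-5) = -76*(6 + (6 - 4*(-1)))*(-5) = -76*(6 + (6 + 4))*(-5) = -76*(6 + 10)*(-5) = -76*16*(-5) = -19*64*(-5) = -1216*(-5) = 6080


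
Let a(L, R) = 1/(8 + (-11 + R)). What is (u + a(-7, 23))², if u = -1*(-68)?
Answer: 1852321/400 ≈ 4630.8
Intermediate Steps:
u = 68
a(L, R) = 1/(-3 + R)
(u + a(-7, 23))² = (68 + 1/(-3 + 23))² = (68 + 1/20)² = (1361/20)² = 1852321/400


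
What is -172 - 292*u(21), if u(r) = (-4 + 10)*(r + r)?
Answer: -73756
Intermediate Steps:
u(r) = 12*r (u(r) = 6*(2*r) = 12*r)
-172 - 292*u(21) = -172 - 3504*21 = -172 - 292*252 = -172 - 73584 = -73756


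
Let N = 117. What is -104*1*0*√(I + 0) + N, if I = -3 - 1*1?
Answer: 117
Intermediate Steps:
I = -4 (I = -3 - 1 = -4)
-104*1*0*√(I + 0) + N = -104*1*0*√(-4 + 0) + 117 = -0*√(-4) + 117 = -0*2*I + 117 = -104*0 + 117 = 0 + 117 = 117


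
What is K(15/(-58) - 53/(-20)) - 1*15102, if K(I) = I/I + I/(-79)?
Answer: -691929207/45820 ≈ -15101.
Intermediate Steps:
K(I) = 1 - I/79 (K(I) = 1 + I*(-1/79) = 1 - I/79)
K(15/(-58) - 53/(-20)) - 1*15102 = (1 - (15/(-58) - 53/(-20))/79) - 1*15102 = (1 - (15*(-1/58) - 53*(-1/20))/79) - 15102 = (1 - (-15/58 + 53/20)/79) - 15102 = (1 - 1/79*1387/580) - 15102 = (1 - 1387/45820) - 15102 = 44433/45820 - 15102 = -691929207/45820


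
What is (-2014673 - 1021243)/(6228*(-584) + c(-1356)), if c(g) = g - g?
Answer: 84331/101032 ≈ 0.83470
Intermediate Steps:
c(g) = 0
(-2014673 - 1021243)/(6228*(-584) + c(-1356)) = (-2014673 - 1021243)/(6228*(-584) + 0) = -3035916/(-3637152 + 0) = -3035916/(-3637152) = -3035916*(-1/3637152) = 84331/101032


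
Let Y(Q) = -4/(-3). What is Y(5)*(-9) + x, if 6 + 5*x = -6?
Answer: -72/5 ≈ -14.400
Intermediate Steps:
x = -12/5 (x = -6/5 + (1/5)*(-6) = -6/5 - 6/5 = -12/5 ≈ -2.4000)
Y(Q) = 4/3 (Y(Q) = -4*(-1/3) = 4/3)
Y(5)*(-9) + x = (4/3)*(-9) - 12/5 = -12 - 12/5 = -72/5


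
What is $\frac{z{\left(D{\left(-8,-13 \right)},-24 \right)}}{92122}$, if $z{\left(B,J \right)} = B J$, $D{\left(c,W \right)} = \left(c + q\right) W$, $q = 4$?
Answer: $- \frac{624}{46061} \approx -0.013547$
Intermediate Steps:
$D{\left(c,W \right)} = W \left(4 + c\right)$ ($D{\left(c,W \right)} = \left(c + 4\right) W = \left(4 + c\right) W = W \left(4 + c\right)$)
$\frac{z{\left(D{\left(-8,-13 \right)},-24 \right)}}{92122} = \frac{- 13 \left(4 - 8\right) \left(-24\right)}{92122} = \left(-13\right) \left(-4\right) \left(-24\right) \frac{1}{92122} = 52 \left(-24\right) \frac{1}{92122} = \left(-1248\right) \frac{1}{92122} = - \frac{624}{46061}$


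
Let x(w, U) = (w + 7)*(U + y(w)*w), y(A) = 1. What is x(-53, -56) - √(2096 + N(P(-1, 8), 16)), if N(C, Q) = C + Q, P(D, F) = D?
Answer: 5014 - √2111 ≈ 4968.1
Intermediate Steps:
x(w, U) = (7 + w)*(U + w) (x(w, U) = (w + 7)*(U + 1*w) = (7 + w)*(U + w))
x(-53, -56) - √(2096 + N(P(-1, 8), 16)) = ((-53)² + 7*(-56) + 7*(-53) - 56*(-53)) - √(2096 + (-1 + 16)) = (2809 - 392 - 371 + 2968) - √(2096 + 15) = 5014 - √2111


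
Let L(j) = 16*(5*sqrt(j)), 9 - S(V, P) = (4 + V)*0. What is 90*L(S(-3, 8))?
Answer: 21600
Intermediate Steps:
S(V, P) = 9 (S(V, P) = 9 - (4 + V)*0 = 9 - 1*0 = 9 + 0 = 9)
L(j) = 80*sqrt(j)
90*L(S(-3, 8)) = 90*(80*sqrt(9)) = 90*(80*3) = 90*240 = 21600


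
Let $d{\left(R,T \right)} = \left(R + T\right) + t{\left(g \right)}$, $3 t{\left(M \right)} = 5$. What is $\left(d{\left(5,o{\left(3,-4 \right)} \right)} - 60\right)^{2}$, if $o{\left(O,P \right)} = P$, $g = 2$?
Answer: $\frac{29584}{9} \approx 3287.1$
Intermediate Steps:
$t{\left(M \right)} = \frac{5}{3}$ ($t{\left(M \right)} = \frac{1}{3} \cdot 5 = \frac{5}{3}$)
$d{\left(R,T \right)} = \frac{5}{3} + R + T$ ($d{\left(R,T \right)} = \left(R + T\right) + \frac{5}{3} = \frac{5}{3} + R + T$)
$\left(d{\left(5,o{\left(3,-4 \right)} \right)} - 60\right)^{2} = \left(\left(\frac{5}{3} + 5 - 4\right) - 60\right)^{2} = \left(\frac{8}{3} - 60\right)^{2} = \left(- \frac{172}{3}\right)^{2} = \frac{29584}{9}$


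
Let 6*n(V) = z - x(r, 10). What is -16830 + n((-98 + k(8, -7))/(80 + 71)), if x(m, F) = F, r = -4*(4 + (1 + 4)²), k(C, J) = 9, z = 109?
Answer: -33627/2 ≈ -16814.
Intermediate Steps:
r = -116 (r = -4*(4 + 5²) = -4*(4 + 25) = -4*29 = -116)
n(V) = 33/2 (n(V) = (109 - 1*10)/6 = (109 - 10)/6 = (⅙)*99 = 33/2)
-16830 + n((-98 + k(8, -7))/(80 + 71)) = -16830 + 33/2 = -33627/2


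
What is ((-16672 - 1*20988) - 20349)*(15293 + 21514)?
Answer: -2135137263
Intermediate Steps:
((-16672 - 1*20988) - 20349)*(15293 + 21514) = ((-16672 - 20988) - 20349)*36807 = (-37660 - 20349)*36807 = -58009*36807 = -2135137263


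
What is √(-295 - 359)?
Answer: I*√654 ≈ 25.573*I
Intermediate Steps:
√(-295 - 359) = √(-654) = I*√654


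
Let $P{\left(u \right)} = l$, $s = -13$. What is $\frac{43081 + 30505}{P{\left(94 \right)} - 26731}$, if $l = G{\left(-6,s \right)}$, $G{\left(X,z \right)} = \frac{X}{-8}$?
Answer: $- \frac{294344}{106921} \approx -2.7529$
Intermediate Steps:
$G{\left(X,z \right)} = - \frac{X}{8}$ ($G{\left(X,z \right)} = X \left(- \frac{1}{8}\right) = - \frac{X}{8}$)
$l = \frac{3}{4}$ ($l = \left(- \frac{1}{8}\right) \left(-6\right) = \frac{3}{4} \approx 0.75$)
$P{\left(u \right)} = \frac{3}{4}$
$\frac{43081 + 30505}{P{\left(94 \right)} - 26731} = \frac{43081 + 30505}{\frac{3}{4} - 26731} = \frac{73586}{- \frac{106921}{4}} = 73586 \left(- \frac{4}{106921}\right) = - \frac{294344}{106921}$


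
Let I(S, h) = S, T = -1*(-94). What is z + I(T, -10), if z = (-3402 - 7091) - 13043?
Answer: -23442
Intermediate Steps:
T = 94
z = -23536 (z = -10493 - 13043 = -23536)
z + I(T, -10) = -23536 + 94 = -23442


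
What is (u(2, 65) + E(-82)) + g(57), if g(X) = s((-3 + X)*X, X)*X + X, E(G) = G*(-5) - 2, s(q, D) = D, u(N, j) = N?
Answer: 3716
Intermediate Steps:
E(G) = -2 - 5*G (E(G) = -5*G - 2 = -2 - 5*G)
g(X) = X + X² (g(X) = X*X + X = X² + X = X + X²)
(u(2, 65) + E(-82)) + g(57) = (2 + (-2 - 5*(-82))) + 57*(1 + 57) = (2 + (-2 + 410)) + 57*58 = (2 + 408) + 3306 = 410 + 3306 = 3716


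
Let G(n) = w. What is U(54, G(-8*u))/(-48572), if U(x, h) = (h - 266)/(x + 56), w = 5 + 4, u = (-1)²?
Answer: 257/5342920 ≈ 4.8101e-5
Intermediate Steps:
u = 1
w = 9
G(n) = 9
U(x, h) = (-266 + h)/(56 + x)
U(54, G(-8*u))/(-48572) = ((-266 + 9)/(56 + 54))/(-48572) = (-257/110)*(-1/48572) = ((1/110)*(-257))*(-1/48572) = -257/110*(-1/48572) = 257/5342920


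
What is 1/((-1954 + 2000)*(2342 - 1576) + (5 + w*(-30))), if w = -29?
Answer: 1/36111 ≈ 2.7692e-5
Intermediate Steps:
1/((-1954 + 2000)*(2342 - 1576) + (5 + w*(-30))) = 1/((-1954 + 2000)*(2342 - 1576) + (5 - 29*(-30))) = 1/(46*766 + (5 + 870)) = 1/(35236 + 875) = 1/36111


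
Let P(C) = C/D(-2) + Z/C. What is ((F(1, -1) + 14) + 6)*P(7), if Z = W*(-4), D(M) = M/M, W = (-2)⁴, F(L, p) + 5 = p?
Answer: -30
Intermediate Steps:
F(L, p) = -5 + p
W = 16
D(M) = 1
Z = -64 (Z = 16*(-4) = -64)
P(C) = C - 64/C (P(C) = C/1 - 64/C = C*1 - 64/C = C - 64/C)
((F(1, -1) + 14) + 6)*P(7) = (((-5 - 1) + 14) + 6)*(7 - 64/7) = ((-6 + 14) + 6)*(7 - 64*⅐) = (8 + 6)*(7 - 64/7) = 14*(-15/7) = -30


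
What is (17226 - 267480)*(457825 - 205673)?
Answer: -63102046608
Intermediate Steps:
(17226 - 267480)*(457825 - 205673) = -250254*252152 = -63102046608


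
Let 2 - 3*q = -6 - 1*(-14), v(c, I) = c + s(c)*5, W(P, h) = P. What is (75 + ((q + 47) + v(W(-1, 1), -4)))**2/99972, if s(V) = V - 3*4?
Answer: 81/2777 ≈ 0.029168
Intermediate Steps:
s(V) = -12 + V (s(V) = V - 12 = -12 + V)
v(c, I) = -60 + 6*c (v(c, I) = c + (-12 + c)*5 = c + (-60 + 5*c) = -60 + 6*c)
q = -2 (q = 2/3 - (-6 - 1*(-14))/3 = 2/3 - (-6 + 14)/3 = 2/3 - 1/3*8 = 2/3 - 8/3 = -2)
(75 + ((q + 47) + v(W(-1, 1), -4)))**2/99972 = (75 + ((-2 + 47) + (-60 + 6*(-1))))**2/99972 = (75 + (45 + (-60 - 6)))**2*(1/99972) = (75 + (45 - 66))**2*(1/99972) = (75 - 21)**2*(1/99972) = 54**2*(1/99972) = 2916*(1/99972) = 81/2777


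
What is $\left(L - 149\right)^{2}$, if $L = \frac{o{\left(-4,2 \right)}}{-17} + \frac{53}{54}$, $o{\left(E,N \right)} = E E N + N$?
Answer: $\frac{65626201}{2916} \approx 22506.0$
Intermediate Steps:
$o{\left(E,N \right)} = N + N E^{2}$ ($o{\left(E,N \right)} = E^{2} N + N = N E^{2} + N = N + N E^{2}$)
$L = - \frac{55}{54}$ ($L = \frac{2 \left(1 + \left(-4\right)^{2}\right)}{-17} + \frac{53}{54} = 2 \left(1 + 16\right) \left(- \frac{1}{17}\right) + 53 \cdot \frac{1}{54} = 2 \cdot 17 \left(- \frac{1}{17}\right) + \frac{53}{54} = 34 \left(- \frac{1}{17}\right) + \frac{53}{54} = -2 + \frac{53}{54} = - \frac{55}{54} \approx -1.0185$)
$\left(L - 149\right)^{2} = \left(- \frac{55}{54} - 149\right)^{2} = \left(- \frac{8101}{54}\right)^{2} = \frac{65626201}{2916}$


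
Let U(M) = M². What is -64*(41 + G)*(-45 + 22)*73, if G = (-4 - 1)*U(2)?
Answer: 2256576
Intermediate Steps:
G = -20 (G = (-4 - 1)*2² = -5*4 = -20)
-64*(41 + G)*(-45 + 22)*73 = -64*(41 - 20)*(-45 + 22)*73 = -1344*(-23)*73 = -64*(-483)*73 = 30912*73 = 2256576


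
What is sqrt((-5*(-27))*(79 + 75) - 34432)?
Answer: I*sqrt(13642) ≈ 116.8*I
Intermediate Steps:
sqrt((-5*(-27))*(79 + 75) - 34432) = sqrt(135*154 - 34432) = sqrt(20790 - 34432) = sqrt(-13642) = I*sqrt(13642)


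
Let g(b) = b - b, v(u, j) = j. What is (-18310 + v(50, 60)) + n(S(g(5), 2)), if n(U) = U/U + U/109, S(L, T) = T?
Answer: -1989139/109 ≈ -18249.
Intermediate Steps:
g(b) = 0
n(U) = 1 + U/109 (n(U) = 1 + U*(1/109) = 1 + U/109)
(-18310 + v(50, 60)) + n(S(g(5), 2)) = (-18310 + 60) + (1 + (1/109)*2) = -18250 + (1 + 2/109) = -18250 + 111/109 = -1989139/109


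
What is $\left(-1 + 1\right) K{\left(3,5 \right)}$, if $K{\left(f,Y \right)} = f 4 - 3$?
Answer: $0$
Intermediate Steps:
$K{\left(f,Y \right)} = -3 + 4 f$ ($K{\left(f,Y \right)} = 4 f - 3 = -3 + 4 f$)
$\left(-1 + 1\right) K{\left(3,5 \right)} = \left(-1 + 1\right) \left(-3 + 4 \cdot 3\right) = 0 \left(-3 + 12\right) = 0 \cdot 9 = 0$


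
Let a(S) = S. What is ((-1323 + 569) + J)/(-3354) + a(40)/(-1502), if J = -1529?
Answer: 549151/839618 ≈ 0.65405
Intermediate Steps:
((-1323 + 569) + J)/(-3354) + a(40)/(-1502) = ((-1323 + 569) - 1529)/(-3354) + 40/(-1502) = (-754 - 1529)*(-1/3354) + 40*(-1/1502) = -2283*(-1/3354) - 20/751 = 761/1118 - 20/751 = 549151/839618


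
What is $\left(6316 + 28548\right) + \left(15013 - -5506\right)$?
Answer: $55383$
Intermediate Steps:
$\left(6316 + 28548\right) + \left(15013 - -5506\right) = 34864 + \left(15013 + 5506\right) = 34864 + 20519 = 55383$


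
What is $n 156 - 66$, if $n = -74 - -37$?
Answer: $-5838$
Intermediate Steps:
$n = -37$ ($n = -74 + 37 = -37$)
$n 156 - 66 = \left(-37\right) 156 - 66 = -5772 - 66 = -5838$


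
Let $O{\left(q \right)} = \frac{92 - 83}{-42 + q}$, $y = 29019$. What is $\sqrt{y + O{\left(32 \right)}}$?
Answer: $\frac{\sqrt{2901810}}{10} \approx 170.35$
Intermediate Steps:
$O{\left(q \right)} = \frac{9}{-42 + q}$
$\sqrt{y + O{\left(32 \right)}} = \sqrt{29019 + \frac{9}{-42 + 32}} = \sqrt{29019 + \frac{9}{-10}} = \sqrt{29019 + 9 \left(- \frac{1}{10}\right)} = \sqrt{29019 - \frac{9}{10}} = \sqrt{\frac{290181}{10}} = \frac{\sqrt{2901810}}{10}$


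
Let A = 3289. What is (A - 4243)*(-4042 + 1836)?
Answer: 2104524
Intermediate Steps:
(A - 4243)*(-4042 + 1836) = (3289 - 4243)*(-4042 + 1836) = -954*(-2206) = 2104524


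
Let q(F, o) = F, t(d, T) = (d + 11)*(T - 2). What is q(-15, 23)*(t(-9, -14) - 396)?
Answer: 6420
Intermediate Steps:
t(d, T) = (-2 + T)*(11 + d) (t(d, T) = (11 + d)*(-2 + T) = (-2 + T)*(11 + d))
q(-15, 23)*(t(-9, -14) - 396) = -15*((-22 - 2*(-9) + 11*(-14) - 14*(-9)) - 396) = -15*((-22 + 18 - 154 + 126) - 396) = -15*(-32 - 396) = -15*(-428) = 6420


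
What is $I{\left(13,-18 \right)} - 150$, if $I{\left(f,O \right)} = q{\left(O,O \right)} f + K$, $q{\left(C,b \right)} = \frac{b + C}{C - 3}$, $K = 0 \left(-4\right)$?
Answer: $- \frac{894}{7} \approx -127.71$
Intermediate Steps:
$K = 0$
$q{\left(C,b \right)} = \frac{C + b}{-3 + C}$
$I{\left(f,O \right)} = \frac{2 O f}{-3 + O}$ ($I{\left(f,O \right)} = \frac{O + O}{-3 + O} f + 0 = \frac{2 O}{-3 + O} f + 0 = \frac{2 O f}{-3 + O} + 0 = \frac{2 O f}{-3 + O}$)
$I{\left(13,-18 \right)} - 150 = 2 \left(-18\right) 13 \frac{1}{-3 - 18} - 150 = 2 \left(-18\right) 13 \frac{1}{-21} - 150 = 2 \left(-18\right) 13 \left(- \frac{1}{21}\right) - 150 = \frac{156}{7} - 150 = - \frac{894}{7}$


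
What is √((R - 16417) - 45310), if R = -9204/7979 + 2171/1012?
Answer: I*√1006157934870810645/4037374 ≈ 248.45*I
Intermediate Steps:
R = 8007961/8074748 (R = -9204*1/7979 + 2171*(1/1012) = -9204/7979 + 2171/1012 = 8007961/8074748 ≈ 0.99173)
√((R - 16417) - 45310) = √((8007961/8074748 - 16417) - 45310) = √(-132555129955/8074748 - 45310) = √(-498421961835/8074748) = I*√1006157934870810645/4037374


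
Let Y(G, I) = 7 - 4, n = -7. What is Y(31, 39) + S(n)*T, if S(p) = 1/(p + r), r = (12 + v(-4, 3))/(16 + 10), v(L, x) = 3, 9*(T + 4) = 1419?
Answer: -10483/501 ≈ -20.924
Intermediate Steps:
T = 461/3 (T = -4 + (⅑)*1419 = -4 + 473/3 = 461/3 ≈ 153.67)
Y(G, I) = 3
r = 15/26 (r = (12 + 3)/(16 + 10) = 15/26 ≈ 0.57692)
S(p) = 1/(15/26 + p) (S(p) = 1/(p + 15/26) = 1/(15/26 + p))
Y(31, 39) + S(n)*T = 3 + (26/(15 + 26*(-7)))*(461/3) = 3 + (26/(15 - 182))*(461/3) = 3 + (26/(-167))*(461/3) = 3 + (26*(-1/167))*(461/3) = 3 - 26/167*461/3 = 3 - 11986/501 = -10483/501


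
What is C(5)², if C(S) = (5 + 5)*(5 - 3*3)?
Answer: 1600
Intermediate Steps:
C(S) = -40 (C(S) = 10*(5 - 9) = 10*(-4) = -40)
C(5)² = (-40)² = 1600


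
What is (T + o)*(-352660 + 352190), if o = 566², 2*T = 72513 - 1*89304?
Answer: -146621435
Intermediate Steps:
T = -16791/2 (T = (72513 - 1*89304)/2 = (72513 - 89304)/2 = (½)*(-16791) = -16791/2 ≈ -8395.5)
o = 320356
(T + o)*(-352660 + 352190) = (-16791/2 + 320356)*(-352660 + 352190) = (623921/2)*(-470) = -146621435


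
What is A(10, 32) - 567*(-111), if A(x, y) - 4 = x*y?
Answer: 63261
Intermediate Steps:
A(x, y) = 4 + x*y
A(10, 32) - 567*(-111) = (4 + 10*32) - 567*(-111) = (4 + 320) + 62937 = 324 + 62937 = 63261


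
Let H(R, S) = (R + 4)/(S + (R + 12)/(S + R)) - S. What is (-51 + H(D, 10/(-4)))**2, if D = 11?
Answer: 116281/196 ≈ 593.27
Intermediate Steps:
H(R, S) = -S + (4 + R)/(S + (12 + R)/(R + S)) (H(R, S) = (4 + R)/(S + (12 + R)/(R + S)) - S = -S + (4 + R)/(S + (12 + R)/(R + S)))
(-51 + H(D, 10/(-4)))**2 = (-51 + (11**2 - (10/(-4))**3 - 80/(-4) + 4*11 - 1*11*(10/(-4))**2)/(12 + 11 + (10/(-4))**2 + 11*(10/(-4))))**2 = (-51 + (121 - (10*(-1/4))**3 - 80*(-1)/4 + 44 - 1*11*(10*(-1/4))**2)/(12 + 11 + (10*(-1/4))**2 + 11*(10*(-1/4))))**2 = (-51 + (121 - (-5/2)**3 - 8*(-5/2) + 44 - 1*11*(-5/2)**2)/(12 + 11 + (-5/2)**2 + 11*(-5/2)))**2 = (-51 + (121 - 1*(-125/8) + 20 + 44 - 1*11*25/4)/(12 + 11 + 25/4 - 55/2))**2 = (-51 + (121 + 125/8 + 20 + 44 - 275/4)/(7/4))**2 = (-51 + (4/7)*(1055/8))**2 = (-51 + 1055/14)**2 = (341/14)**2 = 116281/196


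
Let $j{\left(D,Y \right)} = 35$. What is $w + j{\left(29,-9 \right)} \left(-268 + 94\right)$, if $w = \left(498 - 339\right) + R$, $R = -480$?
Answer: $-6411$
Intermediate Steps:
$w = -321$ ($w = \left(498 - 339\right) - 480 = 159 - 480 = -321$)
$w + j{\left(29,-9 \right)} \left(-268 + 94\right) = -321 + 35 \left(-268 + 94\right) = -321 + 35 \left(-174\right) = -321 - 6090 = -6411$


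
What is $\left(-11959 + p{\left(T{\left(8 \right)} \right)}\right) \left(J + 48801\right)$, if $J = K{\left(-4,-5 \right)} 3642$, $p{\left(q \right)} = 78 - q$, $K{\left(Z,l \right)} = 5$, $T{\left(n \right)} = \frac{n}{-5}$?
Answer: $- \frac{3980252367}{5} \approx -7.9605 \cdot 10^{8}$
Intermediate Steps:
$T{\left(n \right)} = - \frac{n}{5}$ ($T{\left(n \right)} = n \left(- \frac{1}{5}\right) = - \frac{n}{5}$)
$J = 18210$ ($J = 5 \cdot 3642 = 18210$)
$\left(-11959 + p{\left(T{\left(8 \right)} \right)}\right) \left(J + 48801\right) = \left(-11959 + \left(78 - \left(- \frac{1}{5}\right) 8\right)\right) \left(18210 + 48801\right) = \left(-11959 + \left(78 - - \frac{8}{5}\right)\right) 67011 = \left(-11959 + \left(78 + \frac{8}{5}\right)\right) 67011 = \left(-11959 + \frac{398}{5}\right) 67011 = \left(- \frac{59397}{5}\right) 67011 = - \frac{3980252367}{5}$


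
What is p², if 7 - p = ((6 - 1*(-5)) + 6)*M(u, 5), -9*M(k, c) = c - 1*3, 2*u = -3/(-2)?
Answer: 9409/81 ≈ 116.16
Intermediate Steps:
u = ¾ (u = (-3/(-2))/2 = (-3*(-½))/2 = (½)*(3/2) = ¾ ≈ 0.75000)
M(k, c) = ⅓ - c/9 (M(k, c) = -(c - 1*3)/9 = -(c - 3)/9 = -(-3 + c)/9 = ⅓ - c/9)
p = 97/9 (p = 7 - ((6 - 1*(-5)) + 6)*(⅓ - ⅑*5) = 7 - ((6 + 5) + 6)*(⅓ - 5/9) = 7 - (11 + 6)*(-2)/9 = 7 - 17*(-2)/9 = 7 - 1*(-34/9) = 7 + 34/9 = 97/9 ≈ 10.778)
p² = (97/9)² = 9409/81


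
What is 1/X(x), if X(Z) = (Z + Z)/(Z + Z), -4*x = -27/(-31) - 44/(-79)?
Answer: 1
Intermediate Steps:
x = -3497/9796 (x = -(-27/(-31) - 44/(-79))/4 = -(-27*(-1/31) - 44*(-1/79))/4 = -(27/31 + 44/79)/4 = -¼*3497/2449 = -3497/9796 ≈ -0.35698)
X(Z) = 1 (X(Z) = (2*Z)/((2*Z)) = (2*Z)*(1/(2*Z)) = 1)
1/X(x) = 1/1 = 1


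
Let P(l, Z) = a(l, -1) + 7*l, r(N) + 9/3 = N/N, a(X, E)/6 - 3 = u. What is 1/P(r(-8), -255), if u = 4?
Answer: 1/28 ≈ 0.035714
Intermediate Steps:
a(X, E) = 42 (a(X, E) = 18 + 6*4 = 18 + 24 = 42)
r(N) = -2 (r(N) = -3 + N/N = -3 + 1 = -2)
P(l, Z) = 42 + 7*l
1/P(r(-8), -255) = 1/(42 + 7*(-2)) = 1/(42 - 14) = 1/28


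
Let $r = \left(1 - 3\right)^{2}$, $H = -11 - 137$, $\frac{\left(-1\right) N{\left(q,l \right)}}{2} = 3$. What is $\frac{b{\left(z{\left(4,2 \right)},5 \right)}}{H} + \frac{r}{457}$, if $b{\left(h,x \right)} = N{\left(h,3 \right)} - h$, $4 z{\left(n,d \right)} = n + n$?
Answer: $\frac{1062}{16909} \approx 0.062807$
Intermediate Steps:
$N{\left(q,l \right)} = -6$ ($N{\left(q,l \right)} = \left(-2\right) 3 = -6$)
$H = -148$
$z{\left(n,d \right)} = \frac{n}{2}$ ($z{\left(n,d \right)} = \frac{n + n}{4} = \frac{2 n}{4} = \frac{n}{2}$)
$b{\left(h,x \right)} = -6 - h$
$r = 4$ ($r = \left(-2\right)^{2} = 4$)
$\frac{b{\left(z{\left(4,2 \right)},5 \right)}}{H} + \frac{r}{457} = \frac{-6 - \frac{1}{2} \cdot 4}{-148} + \frac{4}{457} = \left(-6 - 2\right) \left(- \frac{1}{148}\right) + 4 \cdot \frac{1}{457} = \left(-6 - 2\right) \left(- \frac{1}{148}\right) + \frac{4}{457} = \left(-8\right) \left(- \frac{1}{148}\right) + \frac{4}{457} = \frac{2}{37} + \frac{4}{457} = \frac{1062}{16909}$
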